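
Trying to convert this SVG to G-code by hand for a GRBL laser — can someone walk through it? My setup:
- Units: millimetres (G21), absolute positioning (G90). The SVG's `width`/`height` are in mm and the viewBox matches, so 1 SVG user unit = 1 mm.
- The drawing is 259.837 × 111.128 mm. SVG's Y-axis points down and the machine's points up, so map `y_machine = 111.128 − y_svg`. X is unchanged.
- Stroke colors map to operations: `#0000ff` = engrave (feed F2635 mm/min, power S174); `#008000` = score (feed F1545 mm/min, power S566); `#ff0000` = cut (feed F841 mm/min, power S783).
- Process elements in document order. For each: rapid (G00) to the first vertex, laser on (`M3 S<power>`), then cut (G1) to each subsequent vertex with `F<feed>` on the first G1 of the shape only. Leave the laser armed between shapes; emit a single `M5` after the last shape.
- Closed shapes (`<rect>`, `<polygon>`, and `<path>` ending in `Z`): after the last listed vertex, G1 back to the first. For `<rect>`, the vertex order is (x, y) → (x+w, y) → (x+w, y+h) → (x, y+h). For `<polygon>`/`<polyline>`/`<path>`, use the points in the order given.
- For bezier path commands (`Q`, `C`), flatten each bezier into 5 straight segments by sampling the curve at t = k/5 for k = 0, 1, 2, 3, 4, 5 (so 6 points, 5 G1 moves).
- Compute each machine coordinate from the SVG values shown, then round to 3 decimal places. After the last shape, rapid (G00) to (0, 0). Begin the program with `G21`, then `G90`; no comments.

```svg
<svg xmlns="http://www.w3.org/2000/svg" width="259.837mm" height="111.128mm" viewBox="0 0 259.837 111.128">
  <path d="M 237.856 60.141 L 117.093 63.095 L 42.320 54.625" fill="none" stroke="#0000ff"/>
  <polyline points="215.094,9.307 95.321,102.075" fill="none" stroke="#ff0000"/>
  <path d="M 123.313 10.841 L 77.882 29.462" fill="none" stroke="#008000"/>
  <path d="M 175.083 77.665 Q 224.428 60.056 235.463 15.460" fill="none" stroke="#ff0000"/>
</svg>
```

viewBox `0 0 259.837 111.128` with mm width/height → 1 unit = 1 mm. Flip: y_m = 111.128 − y_svg.

**Shape 1** — `<path>` open polyline, stroke `#0000ff` → engrave (S174, F2635). Machine vertices: (237.856,50.987) → (117.093,48.033) → (42.320,56.503). Open path.

**Shape 2** — `<polyline>` line segment, stroke `#ff0000` → cut (S783, F841). Machine vertices: (215.094,101.821) → (95.321,9.053). Open path.

**Shape 3** — `<path>` line segment, stroke `#008000` → score (S566, F1545). Machine vertices: (123.313,100.287) → (77.882,81.666). Open path.

**Shape 4** — `<path>` quadratic bezier, stroke `#ff0000` → cut (S783, F841). Control points (SVG): P0=(175.083,77.665), P1=(224.428,60.056), P2=(235.463,15.460); sampled at t=k/5. Machine vertices: (175.083,33.463) → (193.289,41.586) → (208.429,51.868) → (220.505,64.309) → (229.517,78.909) → (235.463,95.668). Open path.

G21
G90
G00 X237.856 Y50.987
M3 S174
G1 X117.093 Y48.033 F2635
G1 X42.320 Y56.503
G00 X215.094 Y101.821
M3 S783
G1 X95.321 Y9.053 F841
G00 X123.313 Y100.287
M3 S566
G1 X77.882 Y81.666 F1545
G00 X175.083 Y33.463
M3 S783
G1 X193.289 Y41.586 F841
G1 X208.429 Y51.868
G1 X220.505 Y64.309
G1 X229.517 Y78.909
G1 X235.463 Y95.668
M5
G00 X0.000 Y0.000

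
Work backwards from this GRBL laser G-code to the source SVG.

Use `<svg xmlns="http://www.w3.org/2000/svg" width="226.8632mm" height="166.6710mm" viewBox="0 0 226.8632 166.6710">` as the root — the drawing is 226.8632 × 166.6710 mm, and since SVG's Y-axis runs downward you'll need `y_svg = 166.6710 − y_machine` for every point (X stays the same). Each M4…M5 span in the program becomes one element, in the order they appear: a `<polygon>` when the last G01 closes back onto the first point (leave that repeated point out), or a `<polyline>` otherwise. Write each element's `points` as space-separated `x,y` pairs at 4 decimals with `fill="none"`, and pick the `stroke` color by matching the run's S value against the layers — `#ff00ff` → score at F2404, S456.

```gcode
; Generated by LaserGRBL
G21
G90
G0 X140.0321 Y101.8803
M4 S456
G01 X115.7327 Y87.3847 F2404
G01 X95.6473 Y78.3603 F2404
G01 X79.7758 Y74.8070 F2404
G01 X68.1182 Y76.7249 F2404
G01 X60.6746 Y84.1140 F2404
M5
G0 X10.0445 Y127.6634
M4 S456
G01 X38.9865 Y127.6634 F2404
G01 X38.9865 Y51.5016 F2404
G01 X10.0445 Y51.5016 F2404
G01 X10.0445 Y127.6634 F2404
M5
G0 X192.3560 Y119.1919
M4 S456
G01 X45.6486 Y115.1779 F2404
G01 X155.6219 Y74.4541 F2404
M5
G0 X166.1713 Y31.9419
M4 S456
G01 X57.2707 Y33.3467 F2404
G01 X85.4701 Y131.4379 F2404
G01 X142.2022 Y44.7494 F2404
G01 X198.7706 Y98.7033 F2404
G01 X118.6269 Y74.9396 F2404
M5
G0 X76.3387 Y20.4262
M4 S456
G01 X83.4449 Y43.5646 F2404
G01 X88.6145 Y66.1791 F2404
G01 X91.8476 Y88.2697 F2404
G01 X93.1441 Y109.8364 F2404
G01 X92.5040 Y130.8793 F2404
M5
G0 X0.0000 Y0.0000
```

Machine Y-up, SVG Y-down with viewBox height 166.6710, so y_svg = 166.6710 − y_machine; X carries over. Every run uses S456, so all elements get stroke `#ff00ff` (score).

Run 1: The run is open, so emit a `<polyline>` with points (Y-flipped): 140.0321,64.7907 115.7327,79.2863 95.6473,88.3107 79.7758,91.8640 68.1182,89.9461 60.6746,82.5570.

Run 2: The run returns to its start, so emit a `<polygon>` with points (Y-flipped): 10.0445,39.0076 38.9865,39.0076 38.9865,115.1694 10.0445,115.1694.

Run 3: The run is open, so emit a `<polyline>` with points (Y-flipped): 192.3560,47.4791 45.6486,51.4931 155.6219,92.2169.

Run 4: The run is open, so emit a `<polyline>` with points (Y-flipped): 166.1713,134.7291 57.2707,133.3243 85.4701,35.2331 142.2022,121.9216 198.7706,67.9677 118.6269,91.7314.

Run 5: The run is open, so emit a `<polyline>` with points (Y-flipped): 76.3387,146.2448 83.4449,123.1064 88.6145,100.4919 91.8476,78.4013 93.1441,56.8346 92.5040,35.7917.

<svg xmlns="http://www.w3.org/2000/svg" width="226.8632mm" height="166.6710mm" viewBox="0 0 226.8632 166.6710">
  <polyline points="140.0321,64.7907 115.7327,79.2863 95.6473,88.3107 79.7758,91.8640 68.1182,89.9461 60.6746,82.5570" fill="none" stroke="#ff00ff"/>
  <polygon points="10.0445,39.0076 38.9865,39.0076 38.9865,115.1694 10.0445,115.1694" fill="none" stroke="#ff00ff"/>
  <polyline points="192.3560,47.4791 45.6486,51.4931 155.6219,92.2169" fill="none" stroke="#ff00ff"/>
  <polyline points="166.1713,134.7291 57.2707,133.3243 85.4701,35.2331 142.2022,121.9216 198.7706,67.9677 118.6269,91.7314" fill="none" stroke="#ff00ff"/>
  <polyline points="76.3387,146.2448 83.4449,123.1064 88.6145,100.4919 91.8476,78.4013 93.1441,56.8346 92.5040,35.7917" fill="none" stroke="#ff00ff"/>
</svg>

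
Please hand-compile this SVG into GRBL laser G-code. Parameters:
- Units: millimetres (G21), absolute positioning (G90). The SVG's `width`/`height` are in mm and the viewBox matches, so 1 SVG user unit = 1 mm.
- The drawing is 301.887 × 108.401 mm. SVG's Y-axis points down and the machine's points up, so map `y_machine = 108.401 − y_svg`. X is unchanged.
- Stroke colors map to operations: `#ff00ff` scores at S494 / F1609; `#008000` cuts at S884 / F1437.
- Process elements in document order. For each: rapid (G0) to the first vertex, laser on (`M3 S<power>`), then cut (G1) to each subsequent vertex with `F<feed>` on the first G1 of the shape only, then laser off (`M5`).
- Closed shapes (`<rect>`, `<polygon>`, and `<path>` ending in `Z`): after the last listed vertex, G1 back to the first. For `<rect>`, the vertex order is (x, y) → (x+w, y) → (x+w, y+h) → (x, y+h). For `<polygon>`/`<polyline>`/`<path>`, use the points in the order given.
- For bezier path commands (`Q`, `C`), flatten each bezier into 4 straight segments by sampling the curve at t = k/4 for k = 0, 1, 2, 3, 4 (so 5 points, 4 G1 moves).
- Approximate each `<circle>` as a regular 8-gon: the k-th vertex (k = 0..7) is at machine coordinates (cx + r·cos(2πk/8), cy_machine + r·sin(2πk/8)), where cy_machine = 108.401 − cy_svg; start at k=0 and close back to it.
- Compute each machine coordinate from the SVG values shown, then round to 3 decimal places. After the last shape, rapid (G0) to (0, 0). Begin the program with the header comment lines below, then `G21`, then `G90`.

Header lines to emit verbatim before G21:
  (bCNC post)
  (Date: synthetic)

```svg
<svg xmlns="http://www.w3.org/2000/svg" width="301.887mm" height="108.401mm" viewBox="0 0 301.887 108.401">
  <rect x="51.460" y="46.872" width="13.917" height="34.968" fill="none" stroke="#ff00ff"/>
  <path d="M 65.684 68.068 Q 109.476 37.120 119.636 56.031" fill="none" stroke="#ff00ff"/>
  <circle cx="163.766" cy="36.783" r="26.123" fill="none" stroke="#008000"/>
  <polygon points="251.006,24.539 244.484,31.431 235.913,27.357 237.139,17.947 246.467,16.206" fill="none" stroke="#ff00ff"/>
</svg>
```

(bCNC post)
(Date: synthetic)
G21
G90
G0 X51.460 Y61.529
M3 S494
G1 X65.377 Y61.529 F1609
G1 X65.377 Y26.561
G1 X51.460 Y26.561
G1 X51.460 Y61.529
M5
G0 X65.684 Y40.333
M3 S494
G1 X85.478 Y52.691 F1609
G1 X101.068 Y58.816
G1 X112.454 Y58.709
G1 X119.636 Y52.370
M5
G0 X189.889 Y71.618
M3 S884
G1 X182.238 Y90.090 F1437
G1 X163.766 Y97.741
G1 X145.294 Y90.090
G1 X137.643 Y71.618
G1 X145.294 Y53.146
G1 X163.766 Y45.495
G1 X182.238 Y53.146
G1 X189.889 Y71.618
M5
G0 X251.006 Y83.862
M3 S494
G1 X244.484 Y76.970 F1609
G1 X235.913 Y81.044
G1 X237.139 Y90.454
G1 X246.467 Y92.195
G1 X251.006 Y83.862
M5
G0 X0.000 Y0.000

viewBox `0 0 301.887 108.401` with mm width/height → 1 unit = 1 mm. Flip: y_m = 108.401 − y_svg.

**Shape 1** — `<rect>` rectangle, stroke `#ff00ff` → score (S494, F1609). Machine vertices: (51.460,61.529) → (65.377,61.529) → (65.377,26.561) → (51.460,26.561) → (51.460,61.529). Closed: final G1 returns to the first vertex.

**Shape 2** — `<path>` quadratic bezier, stroke `#ff00ff` → score (S494, F1609). Control points (SVG): P0=(65.684,68.068), P1=(109.476,37.120), P2=(119.636,56.031); sampled at t=k/4. Machine vertices: (65.684,40.333) → (85.478,52.691) → (101.068,58.816) → (112.454,58.709) → (119.636,52.370). Open path.

**Shape 3** — `<circle>` circle, stroke `#008000` → cut (S884, F1437). Machine vertices: (189.889,71.618) → (182.238,90.090) → (163.766,97.741) → (145.294,90.090) → (137.643,71.618) → (145.294,53.146) → (163.766,45.495) → (182.238,53.146) → (189.889,71.618). Closed: final G1 returns to the first vertex.

**Shape 4** — `<polygon>` regular polygon, stroke `#ff00ff` → score (S494, F1609). Machine vertices: (251.006,83.862) → (244.484,76.970) → (235.913,81.044) → (237.139,90.454) → (246.467,92.195) → (251.006,83.862). Closed: final G1 returns to the first vertex.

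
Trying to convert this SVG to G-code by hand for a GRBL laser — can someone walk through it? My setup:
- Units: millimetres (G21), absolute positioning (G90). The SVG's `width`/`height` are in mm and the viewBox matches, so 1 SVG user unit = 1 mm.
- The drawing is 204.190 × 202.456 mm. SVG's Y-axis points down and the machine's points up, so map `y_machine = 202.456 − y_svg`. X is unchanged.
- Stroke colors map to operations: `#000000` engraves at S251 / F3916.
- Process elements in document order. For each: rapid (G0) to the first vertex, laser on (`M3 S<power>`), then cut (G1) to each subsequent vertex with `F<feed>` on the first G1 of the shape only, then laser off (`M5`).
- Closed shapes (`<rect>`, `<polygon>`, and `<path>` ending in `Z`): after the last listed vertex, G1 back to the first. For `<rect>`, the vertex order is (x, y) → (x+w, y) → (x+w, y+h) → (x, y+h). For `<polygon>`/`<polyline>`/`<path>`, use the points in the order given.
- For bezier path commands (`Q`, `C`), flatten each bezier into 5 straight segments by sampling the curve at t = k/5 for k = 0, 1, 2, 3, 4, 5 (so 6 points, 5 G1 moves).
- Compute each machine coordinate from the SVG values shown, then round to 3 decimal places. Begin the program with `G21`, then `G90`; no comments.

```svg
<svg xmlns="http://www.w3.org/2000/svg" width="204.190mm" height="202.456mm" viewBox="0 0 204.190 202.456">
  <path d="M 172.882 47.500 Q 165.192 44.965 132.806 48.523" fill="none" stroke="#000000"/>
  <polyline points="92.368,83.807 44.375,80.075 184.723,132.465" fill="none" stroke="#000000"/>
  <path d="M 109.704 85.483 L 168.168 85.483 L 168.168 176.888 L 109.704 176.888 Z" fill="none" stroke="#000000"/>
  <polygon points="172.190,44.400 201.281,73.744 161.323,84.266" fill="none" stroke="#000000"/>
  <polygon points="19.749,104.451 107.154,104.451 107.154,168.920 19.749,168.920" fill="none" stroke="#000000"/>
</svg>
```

G21
G90
G0 X172.882 Y154.956
M3 S251
G1 X168.818 Y155.726 F3916
G1 X162.779 Y156.009
G1 X154.763 Y155.805
G1 X144.773 Y155.112
G1 X132.806 Y153.933
M5
G0 X92.368 Y118.649
M3 S251
G1 X44.375 Y122.381 F3916
G1 X184.723 Y69.991
M5
G0 X109.704 Y116.973
M3 S251
G1 X168.168 Y116.973 F3916
G1 X168.168 Y25.568
G1 X109.704 Y25.568
G1 X109.704 Y116.973
M5
G0 X172.190 Y158.056
M3 S251
G1 X201.281 Y128.712 F3916
G1 X161.323 Y118.190
G1 X172.190 Y158.056
M5
G0 X19.749 Y98.005
M3 S251
G1 X107.154 Y98.005 F3916
G1 X107.154 Y33.536
G1 X19.749 Y33.536
G1 X19.749 Y98.005
M5

viewBox `0 0 204.190 202.456` with mm width/height → 1 unit = 1 mm. Flip: y_m = 202.456 − y_svg.

**Shape 1** — `<path>` quadratic bezier, stroke `#000000` → engrave (S251, F3916). Control points (SVG): P0=(172.882,47.500), P1=(165.192,44.965), P2=(132.806,48.523); sampled at t=k/5. Machine vertices: (172.882,154.956) → (168.818,155.726) → (162.779,156.009) → (154.763,155.805) → (144.773,155.112) → (132.806,153.933). Open path.

**Shape 2** — `<polyline>` open polyline, stroke `#000000` → engrave (S251, F3916). Machine vertices: (92.368,118.649) → (44.375,122.381) → (184.723,69.991). Open path.

**Shape 3** — `<path>` rectangle, stroke `#000000` → engrave (S251, F3916). Machine vertices: (109.704,116.973) → (168.168,116.973) → (168.168,25.568) → (109.704,25.568) → (109.704,116.973). Closed: final G1 returns to the first vertex.

**Shape 4** — `<polygon>` regular polygon, stroke `#000000` → engrave (S251, F3916). Machine vertices: (172.190,158.056) → (201.281,128.712) → (161.323,118.190) → (172.190,158.056). Closed: final G1 returns to the first vertex.

**Shape 5** — `<polygon>` rectangle, stroke `#000000` → engrave (S251, F3916). Machine vertices: (19.749,98.005) → (107.154,98.005) → (107.154,33.536) → (19.749,33.536) → (19.749,98.005). Closed: final G1 returns to the first vertex.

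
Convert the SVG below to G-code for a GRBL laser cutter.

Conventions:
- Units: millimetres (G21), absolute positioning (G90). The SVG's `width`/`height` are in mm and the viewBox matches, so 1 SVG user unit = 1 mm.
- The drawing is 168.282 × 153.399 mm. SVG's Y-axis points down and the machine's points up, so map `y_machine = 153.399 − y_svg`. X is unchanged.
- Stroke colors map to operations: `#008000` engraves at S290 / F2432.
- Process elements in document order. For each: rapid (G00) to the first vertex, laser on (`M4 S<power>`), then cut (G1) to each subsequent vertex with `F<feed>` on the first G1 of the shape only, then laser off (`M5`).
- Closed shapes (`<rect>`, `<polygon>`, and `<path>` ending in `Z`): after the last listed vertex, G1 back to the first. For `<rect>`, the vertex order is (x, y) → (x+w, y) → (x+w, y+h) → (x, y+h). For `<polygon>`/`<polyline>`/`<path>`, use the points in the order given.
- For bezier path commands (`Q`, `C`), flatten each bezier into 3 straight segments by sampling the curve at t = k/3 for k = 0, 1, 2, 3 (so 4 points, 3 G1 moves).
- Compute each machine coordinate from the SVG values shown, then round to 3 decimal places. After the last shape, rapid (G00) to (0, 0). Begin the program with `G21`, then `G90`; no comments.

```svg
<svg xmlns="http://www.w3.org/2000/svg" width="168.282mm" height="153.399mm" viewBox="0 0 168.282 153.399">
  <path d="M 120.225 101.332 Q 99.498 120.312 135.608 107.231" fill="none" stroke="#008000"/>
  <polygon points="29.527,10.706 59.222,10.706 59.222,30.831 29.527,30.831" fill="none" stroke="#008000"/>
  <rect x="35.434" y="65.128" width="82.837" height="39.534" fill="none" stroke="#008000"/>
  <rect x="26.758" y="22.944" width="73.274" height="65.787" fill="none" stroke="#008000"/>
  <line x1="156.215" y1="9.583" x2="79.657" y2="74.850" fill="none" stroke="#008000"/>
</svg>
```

G21
G90
G00 X120.225 Y52.067
M4 S290
G1 X112.722 Y42.976 F2432
G1 X117.850 Y41.010
G1 X135.608 Y46.168
M5
G00 X29.527 Y142.693
M4 S290
G1 X59.222 Y142.693 F2432
G1 X59.222 Y122.568
G1 X29.527 Y122.568
G1 X29.527 Y142.693
M5
G00 X35.434 Y88.271
M4 S290
G1 X118.271 Y88.271 F2432
G1 X118.271 Y48.737
G1 X35.434 Y48.737
G1 X35.434 Y88.271
M5
G00 X26.758 Y130.455
M4 S290
G1 X100.032 Y130.455 F2432
G1 X100.032 Y64.668
G1 X26.758 Y64.668
G1 X26.758 Y130.455
M5
G00 X156.215 Y143.816
M4 S290
G1 X79.657 Y78.549 F2432
M5
G00 X0.000 Y0.000

viewBox `0 0 168.282 153.399` with mm width/height → 1 unit = 1 mm. Flip: y_m = 153.399 − y_svg.

**Shape 1** — `<path>` quadratic bezier, stroke `#008000` → engrave (S290, F2432). Control points (SVG): P0=(120.225,101.332), P1=(99.498,120.312), P2=(135.608,107.231); sampled at t=k/3. Machine vertices: (120.225,52.067) → (112.722,42.976) → (117.850,41.010) → (135.608,46.168). Open path.

**Shape 2** — `<polygon>` rectangle, stroke `#008000` → engrave (S290, F2432). Machine vertices: (29.527,142.693) → (59.222,142.693) → (59.222,122.568) → (29.527,122.568) → (29.527,142.693). Closed: final G1 returns to the first vertex.

**Shape 3** — `<rect>` rectangle, stroke `#008000` → engrave (S290, F2432). Machine vertices: (35.434,88.271) → (118.271,88.271) → (118.271,48.737) → (35.434,48.737) → (35.434,88.271). Closed: final G1 returns to the first vertex.

**Shape 4** — `<rect>` rectangle, stroke `#008000` → engrave (S290, F2432). Machine vertices: (26.758,130.455) → (100.032,130.455) → (100.032,64.668) → (26.758,64.668) → (26.758,130.455). Closed: final G1 returns to the first vertex.

**Shape 5** — `<line>` line segment, stroke `#008000` → engrave (S290, F2432). Machine vertices: (156.215,143.816) → (79.657,78.549). Open path.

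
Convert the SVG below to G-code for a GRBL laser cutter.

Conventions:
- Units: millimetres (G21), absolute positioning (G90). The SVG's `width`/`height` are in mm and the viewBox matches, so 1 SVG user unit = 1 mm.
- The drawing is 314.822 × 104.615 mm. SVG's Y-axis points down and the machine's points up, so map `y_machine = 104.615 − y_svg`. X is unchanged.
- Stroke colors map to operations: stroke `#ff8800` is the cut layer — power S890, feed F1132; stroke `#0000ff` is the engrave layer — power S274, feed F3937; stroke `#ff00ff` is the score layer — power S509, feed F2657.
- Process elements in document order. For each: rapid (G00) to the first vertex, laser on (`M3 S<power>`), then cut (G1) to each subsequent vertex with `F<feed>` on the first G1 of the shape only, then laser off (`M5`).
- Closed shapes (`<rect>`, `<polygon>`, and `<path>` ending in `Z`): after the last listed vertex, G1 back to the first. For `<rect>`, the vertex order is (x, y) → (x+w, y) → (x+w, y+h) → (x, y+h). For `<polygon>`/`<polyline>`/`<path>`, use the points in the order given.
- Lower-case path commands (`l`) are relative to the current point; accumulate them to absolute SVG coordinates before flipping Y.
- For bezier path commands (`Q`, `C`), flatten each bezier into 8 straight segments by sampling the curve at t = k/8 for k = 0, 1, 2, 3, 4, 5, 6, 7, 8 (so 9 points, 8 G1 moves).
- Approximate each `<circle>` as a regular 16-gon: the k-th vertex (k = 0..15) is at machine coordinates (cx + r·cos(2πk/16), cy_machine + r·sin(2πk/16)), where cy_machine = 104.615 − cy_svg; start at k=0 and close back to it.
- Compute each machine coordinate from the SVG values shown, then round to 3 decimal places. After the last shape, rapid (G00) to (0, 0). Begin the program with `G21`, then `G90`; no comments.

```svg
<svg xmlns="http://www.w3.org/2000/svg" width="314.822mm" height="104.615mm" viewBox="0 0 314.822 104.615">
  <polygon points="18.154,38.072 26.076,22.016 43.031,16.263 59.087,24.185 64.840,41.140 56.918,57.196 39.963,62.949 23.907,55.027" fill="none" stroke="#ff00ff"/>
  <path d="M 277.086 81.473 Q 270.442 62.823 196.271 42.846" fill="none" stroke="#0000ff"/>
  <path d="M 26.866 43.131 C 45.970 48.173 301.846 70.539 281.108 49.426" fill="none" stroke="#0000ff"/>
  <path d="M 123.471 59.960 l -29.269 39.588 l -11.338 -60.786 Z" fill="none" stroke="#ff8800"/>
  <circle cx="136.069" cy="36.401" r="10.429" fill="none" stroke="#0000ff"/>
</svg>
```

G21
G90
G00 X18.154 Y66.543
M3 S509
G1 X26.076 Y82.599 F2657
G1 X43.031 Y88.352
G1 X59.087 Y80.430
G1 X64.840 Y63.475
G1 X56.918 Y47.419
G1 X39.963 Y41.666
G1 X23.907 Y49.588
G1 X18.154 Y66.543
M5
G00 X277.086 Y23.142
M3 S274
G1 X274.370 Y27.825 F3937
G1 X269.544 Y32.550
G1 X262.607 Y37.316
G1 X253.560 Y42.124
G1 X242.403 Y46.973
G1 X229.136 Y51.863
G1 X213.759 Y56.795
G1 X196.271 Y61.769
M5
G00 X26.866 Y61.484
M3 S274
G1 X44.126 Y58.900 F3937
G1 X77.567 Y55.404
G1 X121.173 Y51.710
G1 X168.928 Y48.528
G1 X214.815 Y46.573
G1 X252.818 Y46.557
G1 X276.921 Y49.191
G1 X281.108 Y55.189
M5
G00 X123.471 Y44.655
M3 S890
G1 X94.202 Y5.067 F1132
G1 X82.864 Y65.853
G1 X123.471 Y44.655
M5
G00 X146.498 Y68.214
M3 S274
G1 X145.704 Y72.205 F3937
G1 X143.443 Y75.588
G1 X140.060 Y77.849
G1 X136.069 Y78.643
G1 X132.078 Y77.849
G1 X128.695 Y75.588
G1 X126.434 Y72.205
G1 X125.640 Y68.214
G1 X126.434 Y64.223
G1 X128.695 Y60.840
G1 X132.078 Y58.579
G1 X136.069 Y57.785
G1 X140.060 Y58.579
G1 X143.443 Y60.840
G1 X145.704 Y64.223
G1 X146.498 Y68.214
M5
G00 X0.000 Y0.000

viewBox `0 0 314.822 104.615` with mm width/height → 1 unit = 1 mm. Flip: y_m = 104.615 − y_svg.

**Shape 1** — `<polygon>` regular polygon, stroke `#ff00ff` → score (S509, F2657). Machine vertices: (18.154,66.543) → (26.076,82.599) → (43.031,88.352) → (59.087,80.430) → (64.840,63.475) → (56.918,47.419) → (39.963,41.666) → (23.907,49.588) → (18.154,66.543). Closed: final G1 returns to the first vertex.

**Shape 2** — `<path>` quadratic bezier, stroke `#0000ff` → engrave (S274, F3937). Control points (SVG): P0=(277.086,81.473), P1=(270.442,62.823), P2=(196.271,42.846); sampled at t=k/8. Machine vertices: (277.086,23.142) → (274.370,27.825) → (269.544,32.550) → (262.607,37.316) → (253.560,42.124) → (242.403,46.973) → (229.136,51.863) → (213.759,56.795) → (196.271,61.769). Open path.

**Shape 3** — `<path>` cubic bezier, stroke `#0000ff` → engrave (S274, F3937). Control points (SVG): P0=(26.866,43.131), P1=(45.970,48.173), P2=(301.846,70.539), P3=(281.108,49.426); sampled at t=k/8. Machine vertices: (26.866,61.484) → (44.126,58.900) → (77.567,55.404) → (121.173,51.710) → (168.928,48.528) → (214.815,46.573) → (252.818,46.557) → (276.921,49.191) → (281.108,55.189). Open path.

**Shape 4** — `<path>` closed polygon, stroke `#ff8800` → cut (S890, F1132). Machine vertices: (123.471,44.655) → (94.202,5.067) → (82.864,65.853) → (123.471,44.655). Closed: final G1 returns to the first vertex.

**Shape 5** — `<circle>` circle, stroke `#0000ff` → engrave (S274, F3937). Machine vertices: (146.498,68.214) → (145.704,72.205) → (143.443,75.588) → (140.060,77.849) → (136.069,78.643) → (132.078,77.849) → (128.695,75.588) → (126.434,72.205) → (125.640,68.214) → (126.434,64.223) → (128.695,60.840) → (132.078,58.579) → (136.069,57.785) → (140.060,58.579) → (143.443,60.840) → (145.704,64.223) → (146.498,68.214). Closed: final G1 returns to the first vertex.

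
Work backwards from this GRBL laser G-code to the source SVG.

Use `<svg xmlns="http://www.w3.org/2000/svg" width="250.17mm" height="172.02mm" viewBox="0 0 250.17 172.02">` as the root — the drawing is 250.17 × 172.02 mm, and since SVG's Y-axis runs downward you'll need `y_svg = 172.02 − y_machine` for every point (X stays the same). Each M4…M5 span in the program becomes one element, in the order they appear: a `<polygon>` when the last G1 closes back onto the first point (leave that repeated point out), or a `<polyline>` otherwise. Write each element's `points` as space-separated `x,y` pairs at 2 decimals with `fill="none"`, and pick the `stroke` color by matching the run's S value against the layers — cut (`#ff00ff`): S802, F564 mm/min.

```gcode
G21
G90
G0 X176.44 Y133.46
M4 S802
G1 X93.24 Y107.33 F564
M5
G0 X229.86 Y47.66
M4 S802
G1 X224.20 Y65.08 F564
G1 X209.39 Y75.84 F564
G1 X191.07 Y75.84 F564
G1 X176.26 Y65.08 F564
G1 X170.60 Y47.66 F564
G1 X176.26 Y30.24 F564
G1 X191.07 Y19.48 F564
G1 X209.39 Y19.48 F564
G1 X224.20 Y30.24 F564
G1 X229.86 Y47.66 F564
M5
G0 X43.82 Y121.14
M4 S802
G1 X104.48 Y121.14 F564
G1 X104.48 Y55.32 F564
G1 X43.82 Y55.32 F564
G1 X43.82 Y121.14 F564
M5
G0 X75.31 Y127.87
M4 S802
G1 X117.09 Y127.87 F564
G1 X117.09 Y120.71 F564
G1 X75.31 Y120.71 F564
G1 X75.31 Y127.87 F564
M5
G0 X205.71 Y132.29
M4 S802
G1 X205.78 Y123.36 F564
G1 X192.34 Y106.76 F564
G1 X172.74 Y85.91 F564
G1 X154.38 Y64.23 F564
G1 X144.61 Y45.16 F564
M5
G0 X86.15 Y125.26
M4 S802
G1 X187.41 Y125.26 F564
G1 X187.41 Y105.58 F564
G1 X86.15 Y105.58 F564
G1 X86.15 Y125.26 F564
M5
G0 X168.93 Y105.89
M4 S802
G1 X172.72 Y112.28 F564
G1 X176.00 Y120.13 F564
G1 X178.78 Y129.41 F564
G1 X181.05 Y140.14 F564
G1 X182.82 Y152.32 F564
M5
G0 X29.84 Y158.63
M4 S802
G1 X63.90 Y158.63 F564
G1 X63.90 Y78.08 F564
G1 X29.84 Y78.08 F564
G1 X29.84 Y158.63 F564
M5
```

<svg xmlns="http://www.w3.org/2000/svg" width="250.17mm" height="172.02mm" viewBox="0 0 250.17 172.02">
  <polyline points="176.44,38.56 93.24,64.69" fill="none" stroke="#ff00ff"/>
  <polygon points="229.86,124.36 224.20,106.94 209.39,96.18 191.07,96.18 176.26,106.94 170.60,124.36 176.26,141.78 191.07,152.54 209.39,152.54 224.20,141.78" fill="none" stroke="#ff00ff"/>
  <polygon points="43.82,50.88 104.48,50.88 104.48,116.70 43.82,116.70" fill="none" stroke="#ff00ff"/>
  <polygon points="75.31,44.15 117.09,44.15 117.09,51.31 75.31,51.31" fill="none" stroke="#ff00ff"/>
  <polyline points="205.71,39.73 205.78,48.66 192.34,65.26 172.74,86.11 154.38,107.79 144.61,126.86" fill="none" stroke="#ff00ff"/>
  <polygon points="86.15,46.76 187.41,46.76 187.41,66.44 86.15,66.44" fill="none" stroke="#ff00ff"/>
  <polyline points="168.93,66.13 172.72,59.74 176.00,51.89 178.78,42.61 181.05,31.88 182.82,19.70" fill="none" stroke="#ff00ff"/>
  <polygon points="29.84,13.39 63.90,13.39 63.90,93.94 29.84,93.94" fill="none" stroke="#ff00ff"/>
</svg>

y_svg = 172.02 − y_m. Every run uses S802, so all elements get stroke `#ff00ff` (cut).

[1] open run; points: 176.44,38.56 93.24,64.69

[2] closed run; points: 229.86,124.36 224.20,106.94 209.39,96.18 191.07,96.18 176.26,106.94 170.60,124.36 176.26,141.78 191.07,152.54 209.39,152.54 224.20,141.78

[3] closed run; points: 43.82,50.88 104.48,50.88 104.48,116.70 43.82,116.70

[4] closed run; points: 75.31,44.15 117.09,44.15 117.09,51.31 75.31,51.31

[5] open run; points: 205.71,39.73 205.78,48.66 192.34,65.26 172.74,86.11 154.38,107.79 144.61,126.86

[6] closed run; points: 86.15,46.76 187.41,46.76 187.41,66.44 86.15,66.44

[7] open run; points: 168.93,66.13 172.72,59.74 176.00,51.89 178.78,42.61 181.05,31.88 182.82,19.70

[8] closed run; points: 29.84,13.39 63.90,13.39 63.90,93.94 29.84,93.94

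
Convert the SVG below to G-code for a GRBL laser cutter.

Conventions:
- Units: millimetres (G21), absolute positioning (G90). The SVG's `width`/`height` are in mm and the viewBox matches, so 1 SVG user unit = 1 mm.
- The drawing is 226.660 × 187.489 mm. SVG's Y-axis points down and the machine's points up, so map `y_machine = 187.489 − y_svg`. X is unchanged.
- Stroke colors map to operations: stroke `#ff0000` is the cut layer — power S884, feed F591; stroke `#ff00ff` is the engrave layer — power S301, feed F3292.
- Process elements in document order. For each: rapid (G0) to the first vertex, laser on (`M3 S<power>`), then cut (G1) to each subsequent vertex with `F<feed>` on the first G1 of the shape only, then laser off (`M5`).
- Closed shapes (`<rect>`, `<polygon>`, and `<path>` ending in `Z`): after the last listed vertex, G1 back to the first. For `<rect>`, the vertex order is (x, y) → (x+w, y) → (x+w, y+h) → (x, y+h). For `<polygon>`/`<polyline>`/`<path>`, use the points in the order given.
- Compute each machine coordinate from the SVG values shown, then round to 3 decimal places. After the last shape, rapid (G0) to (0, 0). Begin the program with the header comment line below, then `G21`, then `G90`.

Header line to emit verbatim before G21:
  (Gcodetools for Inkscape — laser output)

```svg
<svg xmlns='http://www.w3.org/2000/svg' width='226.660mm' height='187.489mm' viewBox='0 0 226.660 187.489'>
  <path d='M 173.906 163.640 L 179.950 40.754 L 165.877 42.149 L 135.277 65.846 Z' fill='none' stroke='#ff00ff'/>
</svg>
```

1 u = 1 mm; y_m = 187.489 − y.

[1] `<path>` closed polygon, #ff00ff→engrave S301 F3292: (173.906,23.849) → (179.950,146.735) → (165.877,145.340) → (135.277,121.643) → (173.906,23.849) (closed)

(Gcodetools for Inkscape — laser output)
G21
G90
G0 X173.906 Y23.849
M3 S301
G1 X179.950 Y146.735 F3292
G1 X165.877 Y145.340
G1 X135.277 Y121.643
G1 X173.906 Y23.849
M5
G0 X0.000 Y0.000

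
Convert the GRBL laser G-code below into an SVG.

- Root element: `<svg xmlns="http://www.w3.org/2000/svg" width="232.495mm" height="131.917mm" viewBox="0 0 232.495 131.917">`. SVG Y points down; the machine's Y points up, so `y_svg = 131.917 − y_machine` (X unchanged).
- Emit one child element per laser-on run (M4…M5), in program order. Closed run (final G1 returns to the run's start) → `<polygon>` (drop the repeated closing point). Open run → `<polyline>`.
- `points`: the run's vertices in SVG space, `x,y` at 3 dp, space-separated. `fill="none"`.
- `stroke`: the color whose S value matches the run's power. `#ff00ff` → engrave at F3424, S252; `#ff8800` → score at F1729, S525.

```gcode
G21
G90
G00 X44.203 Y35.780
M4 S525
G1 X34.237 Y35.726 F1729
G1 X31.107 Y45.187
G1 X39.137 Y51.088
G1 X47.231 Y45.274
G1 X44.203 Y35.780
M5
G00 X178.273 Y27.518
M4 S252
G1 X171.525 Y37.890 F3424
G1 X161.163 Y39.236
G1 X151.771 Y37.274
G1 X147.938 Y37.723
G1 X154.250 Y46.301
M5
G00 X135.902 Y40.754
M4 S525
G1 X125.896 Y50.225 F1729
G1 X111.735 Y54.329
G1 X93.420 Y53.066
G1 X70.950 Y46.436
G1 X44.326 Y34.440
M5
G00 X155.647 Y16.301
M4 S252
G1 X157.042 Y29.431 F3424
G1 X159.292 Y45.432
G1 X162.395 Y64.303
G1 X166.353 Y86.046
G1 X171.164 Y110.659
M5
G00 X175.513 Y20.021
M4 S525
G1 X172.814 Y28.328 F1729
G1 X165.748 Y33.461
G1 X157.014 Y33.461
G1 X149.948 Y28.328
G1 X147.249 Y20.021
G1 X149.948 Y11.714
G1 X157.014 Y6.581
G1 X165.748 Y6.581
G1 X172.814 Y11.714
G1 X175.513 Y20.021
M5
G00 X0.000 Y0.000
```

Each laser-on run becomes one SVG element. Flip Y back into SVG space with y_svg = 131.917 − y_machine.

Run 1: S525 ⇒ score layer `#ff8800`. The run returns to its start, so emit a `<polygon>` with points (Y-flipped): 44.203,96.137 34.237,96.191 31.107,86.730 39.137,80.829 47.231,86.643.

Run 2: the run's S252 means `#ff00ff` (engrave). The run is open, so emit a `<polyline>` with points (Y-flipped): 178.273,104.399 171.525,94.027 161.163,92.681 151.771,94.643 147.938,94.194 154.250,85.616.

Run 3: S525 ⇒ score layer `#ff8800`. The run is open, so emit a `<polyline>` with points (Y-flipped): 135.902,91.163 125.896,81.692 111.735,77.588 93.420,78.851 70.950,85.481 44.326,97.477.

Run 4: S252 ⇒ engrave layer `#ff00ff`. The run is open, so emit a `<polyline>` with points (Y-flipped): 155.647,115.616 157.042,102.486 159.292,86.485 162.395,67.614 166.353,45.871 171.164,21.258.

Run 5: S525 ⇒ score layer `#ff8800`. The run returns to its start, so emit a `<polygon>` with points (Y-flipped): 175.513,111.896 172.814,103.589 165.748,98.456 157.014,98.456 149.948,103.589 147.249,111.896 149.948,120.203 157.014,125.336 165.748,125.336 172.814,120.203.

<svg xmlns="http://www.w3.org/2000/svg" width="232.495mm" height="131.917mm" viewBox="0 0 232.495 131.917">
  <polygon points="44.203,96.137 34.237,96.191 31.107,86.730 39.137,80.829 47.231,86.643" fill="none" stroke="#ff8800"/>
  <polyline points="178.273,104.399 171.525,94.027 161.163,92.681 151.771,94.643 147.938,94.194 154.250,85.616" fill="none" stroke="#ff00ff"/>
  <polyline points="135.902,91.163 125.896,81.692 111.735,77.588 93.420,78.851 70.950,85.481 44.326,97.477" fill="none" stroke="#ff8800"/>
  <polyline points="155.647,115.616 157.042,102.486 159.292,86.485 162.395,67.614 166.353,45.871 171.164,21.258" fill="none" stroke="#ff00ff"/>
  <polygon points="175.513,111.896 172.814,103.589 165.748,98.456 157.014,98.456 149.948,103.589 147.249,111.896 149.948,120.203 157.014,125.336 165.748,125.336 172.814,120.203" fill="none" stroke="#ff8800"/>
</svg>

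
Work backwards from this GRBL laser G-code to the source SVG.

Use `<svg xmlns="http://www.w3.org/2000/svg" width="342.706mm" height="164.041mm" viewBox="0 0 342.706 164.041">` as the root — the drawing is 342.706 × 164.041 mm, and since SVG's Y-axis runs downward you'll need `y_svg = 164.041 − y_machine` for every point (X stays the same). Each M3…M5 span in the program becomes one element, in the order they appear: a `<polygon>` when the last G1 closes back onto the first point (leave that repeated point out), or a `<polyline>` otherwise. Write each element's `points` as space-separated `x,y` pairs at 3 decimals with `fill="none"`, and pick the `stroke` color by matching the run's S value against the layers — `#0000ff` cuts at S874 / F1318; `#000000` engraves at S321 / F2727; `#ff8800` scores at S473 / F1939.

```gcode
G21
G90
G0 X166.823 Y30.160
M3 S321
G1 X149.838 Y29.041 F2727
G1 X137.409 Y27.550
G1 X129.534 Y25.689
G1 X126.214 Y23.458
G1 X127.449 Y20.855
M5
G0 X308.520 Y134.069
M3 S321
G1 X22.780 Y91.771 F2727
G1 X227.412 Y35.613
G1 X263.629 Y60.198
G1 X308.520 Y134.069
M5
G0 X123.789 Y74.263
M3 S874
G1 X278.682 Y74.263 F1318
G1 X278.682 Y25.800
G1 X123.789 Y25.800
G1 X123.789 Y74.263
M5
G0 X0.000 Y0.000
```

<svg xmlns="http://www.w3.org/2000/svg" width="342.706mm" height="164.041mm" viewBox="0 0 342.706 164.041">
  <polyline points="166.823,133.881 149.838,135.000 137.409,136.491 129.534,138.352 126.214,140.583 127.449,143.186" fill="none" stroke="#000000"/>
  <polygon points="308.520,29.972 22.780,72.270 227.412,128.428 263.629,103.843" fill="none" stroke="#000000"/>
  <polygon points="123.789,89.778 278.682,89.778 278.682,138.241 123.789,138.241" fill="none" stroke="#0000ff"/>
</svg>

y_svg = 164.041 − y_m.

[1] S321→`#000000` (engrave); open run; points: 166.823,133.881 149.838,135.000 137.409,136.491 129.534,138.352 126.214,140.583 127.449,143.186

[2] S321→`#000000` (engrave); closed run; points: 308.520,29.972 22.780,72.270 227.412,128.428 263.629,103.843

[3] S874→`#0000ff` (cut); closed run; points: 123.789,89.778 278.682,89.778 278.682,138.241 123.789,138.241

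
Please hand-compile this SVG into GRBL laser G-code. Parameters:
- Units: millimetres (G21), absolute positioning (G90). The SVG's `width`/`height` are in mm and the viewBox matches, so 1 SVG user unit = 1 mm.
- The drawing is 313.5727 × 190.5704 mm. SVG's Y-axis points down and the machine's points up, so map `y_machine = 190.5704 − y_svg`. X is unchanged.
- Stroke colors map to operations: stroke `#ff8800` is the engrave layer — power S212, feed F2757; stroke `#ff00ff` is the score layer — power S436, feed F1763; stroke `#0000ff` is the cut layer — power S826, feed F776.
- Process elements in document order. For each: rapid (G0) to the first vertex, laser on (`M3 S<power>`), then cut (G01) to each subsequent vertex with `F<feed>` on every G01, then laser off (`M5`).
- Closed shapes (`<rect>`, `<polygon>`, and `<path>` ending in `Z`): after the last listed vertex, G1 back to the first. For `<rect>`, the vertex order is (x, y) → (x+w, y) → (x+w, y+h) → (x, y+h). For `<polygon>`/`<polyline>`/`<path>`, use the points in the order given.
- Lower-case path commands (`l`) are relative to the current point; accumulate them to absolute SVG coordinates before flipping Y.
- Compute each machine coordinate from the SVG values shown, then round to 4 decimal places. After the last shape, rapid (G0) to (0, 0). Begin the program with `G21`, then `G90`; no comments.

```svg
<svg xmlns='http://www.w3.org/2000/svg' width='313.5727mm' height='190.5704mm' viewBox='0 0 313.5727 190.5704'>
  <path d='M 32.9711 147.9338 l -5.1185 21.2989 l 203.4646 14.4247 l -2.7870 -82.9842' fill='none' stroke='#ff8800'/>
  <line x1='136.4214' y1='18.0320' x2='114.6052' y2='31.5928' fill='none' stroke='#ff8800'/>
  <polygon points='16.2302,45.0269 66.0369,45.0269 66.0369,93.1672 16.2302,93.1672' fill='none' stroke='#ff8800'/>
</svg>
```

G21
G90
G0 X32.9711 Y42.6366
M3 S212
G01 X27.8526 Y21.3377 F2757
G01 X231.3172 Y6.9130 F2757
G01 X228.5302 Y89.8972 F2757
M5
G0 X136.4214 Y172.5384
M3 S212
G01 X114.6052 Y158.9776 F2757
M5
G0 X16.2302 Y145.5435
M3 S212
G01 X66.0369 Y145.5435 F2757
G01 X66.0369 Y97.4032 F2757
G01 X16.2302 Y97.4032 F2757
G01 X16.2302 Y145.5435 F2757
M5
G0 X0.0000 Y0.0000

1 u = 1 mm; y_m = 190.5704 − y.

[1] `<path>` open polyline, #ff8800→engrave S212 F2757: (32.9711,42.6366) → (27.8526,21.3377) → (231.3172,6.9130) → (228.5302,89.8972)

[2] `<line>` line segment, #ff8800→engrave S212 F2757: (136.4214,172.5384) → (114.6052,158.9776)

[3] `<polygon>` rectangle, #ff8800→engrave S212 F2757: (16.2302,145.5435) → (66.0369,145.5435) → (66.0369,97.4032) → (16.2302,97.4032) → (16.2302,145.5435) (closed)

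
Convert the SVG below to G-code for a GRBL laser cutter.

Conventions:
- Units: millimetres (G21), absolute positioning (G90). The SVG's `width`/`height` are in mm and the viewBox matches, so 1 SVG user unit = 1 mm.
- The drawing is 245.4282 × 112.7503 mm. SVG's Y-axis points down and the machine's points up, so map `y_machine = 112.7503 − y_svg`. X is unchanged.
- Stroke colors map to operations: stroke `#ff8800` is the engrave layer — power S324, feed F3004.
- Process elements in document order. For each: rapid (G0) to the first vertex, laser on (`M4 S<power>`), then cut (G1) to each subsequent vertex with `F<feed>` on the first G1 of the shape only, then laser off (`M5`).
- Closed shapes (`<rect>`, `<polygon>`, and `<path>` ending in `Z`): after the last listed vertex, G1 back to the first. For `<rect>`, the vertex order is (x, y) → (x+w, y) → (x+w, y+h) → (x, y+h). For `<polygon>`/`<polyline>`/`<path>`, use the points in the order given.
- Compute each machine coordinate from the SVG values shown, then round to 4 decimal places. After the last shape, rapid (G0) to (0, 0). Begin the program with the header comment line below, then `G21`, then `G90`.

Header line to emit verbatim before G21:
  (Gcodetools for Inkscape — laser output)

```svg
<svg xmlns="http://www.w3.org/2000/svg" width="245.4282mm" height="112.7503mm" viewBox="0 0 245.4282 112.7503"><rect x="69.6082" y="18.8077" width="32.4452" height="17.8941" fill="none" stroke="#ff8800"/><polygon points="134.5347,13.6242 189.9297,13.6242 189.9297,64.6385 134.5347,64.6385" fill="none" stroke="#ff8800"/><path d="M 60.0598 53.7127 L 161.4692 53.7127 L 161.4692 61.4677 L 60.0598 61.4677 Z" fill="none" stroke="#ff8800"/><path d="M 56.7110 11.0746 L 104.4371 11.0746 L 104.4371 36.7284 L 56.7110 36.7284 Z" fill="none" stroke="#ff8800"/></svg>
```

(Gcodetools for Inkscape — laser output)
G21
G90
G0 X69.6082 Y93.9426
M4 S324
G1 X102.0534 Y93.9426 F3004
G1 X102.0534 Y76.0485
G1 X69.6082 Y76.0485
G1 X69.6082 Y93.9426
M5
G0 X134.5347 Y99.1261
M4 S324
G1 X189.9297 Y99.1261 F3004
G1 X189.9297 Y48.1118
G1 X134.5347 Y48.1118
G1 X134.5347 Y99.1261
M5
G0 X60.0598 Y59.0376
M4 S324
G1 X161.4692 Y59.0376 F3004
G1 X161.4692 Y51.2826
G1 X60.0598 Y51.2826
G1 X60.0598 Y59.0376
M5
G0 X56.7110 Y101.6757
M4 S324
G1 X104.4371 Y101.6757 F3004
G1 X104.4371 Y76.0219
G1 X56.7110 Y76.0219
G1 X56.7110 Y101.6757
M5
G0 X0.0000 Y0.0000

1 u = 1 mm; y_m = 112.7503 − y.

[1] `<rect>` rectangle, #ff8800→engrave S324 F3004: (69.6082,93.9426) → (102.0534,93.9426) → (102.0534,76.0485) → (69.6082,76.0485) → (69.6082,93.9426) (closed)

[2] `<polygon>` rectangle, #ff8800→engrave S324 F3004: (134.5347,99.1261) → (189.9297,99.1261) → (189.9297,48.1118) → (134.5347,48.1118) → (134.5347,99.1261) (closed)

[3] `<path>` rectangle, #ff8800→engrave S324 F3004: (60.0598,59.0376) → (161.4692,59.0376) → (161.4692,51.2826) → (60.0598,51.2826) → (60.0598,59.0376) (closed)

[4] `<path>` rectangle, #ff8800→engrave S324 F3004: (56.7110,101.6757) → (104.4371,101.6757) → (104.4371,76.0219) → (56.7110,76.0219) → (56.7110,101.6757) (closed)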